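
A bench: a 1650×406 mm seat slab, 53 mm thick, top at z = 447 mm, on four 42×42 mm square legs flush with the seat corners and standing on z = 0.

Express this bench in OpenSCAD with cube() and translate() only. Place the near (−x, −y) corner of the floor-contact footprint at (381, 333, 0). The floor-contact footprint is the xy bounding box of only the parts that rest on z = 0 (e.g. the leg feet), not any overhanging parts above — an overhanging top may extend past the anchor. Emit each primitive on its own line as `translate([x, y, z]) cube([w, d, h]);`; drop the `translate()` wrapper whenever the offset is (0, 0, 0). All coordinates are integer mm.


translate([381, 333, 394]) cube([1650, 406, 53]);
translate([381, 333, 0]) cube([42, 42, 394]);
translate([381, 697, 0]) cube([42, 42, 394]);
translate([1989, 333, 0]) cube([42, 42, 394]);
translate([1989, 697, 0]) cube([42, 42, 394]);


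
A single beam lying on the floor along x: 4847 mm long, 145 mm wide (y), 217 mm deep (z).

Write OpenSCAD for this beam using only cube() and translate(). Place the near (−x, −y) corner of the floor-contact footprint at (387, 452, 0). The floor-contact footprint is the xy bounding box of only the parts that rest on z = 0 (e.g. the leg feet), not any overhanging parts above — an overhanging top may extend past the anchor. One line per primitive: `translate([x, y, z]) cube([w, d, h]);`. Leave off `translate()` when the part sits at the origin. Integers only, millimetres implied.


translate([387, 452, 0]) cube([4847, 145, 217]);


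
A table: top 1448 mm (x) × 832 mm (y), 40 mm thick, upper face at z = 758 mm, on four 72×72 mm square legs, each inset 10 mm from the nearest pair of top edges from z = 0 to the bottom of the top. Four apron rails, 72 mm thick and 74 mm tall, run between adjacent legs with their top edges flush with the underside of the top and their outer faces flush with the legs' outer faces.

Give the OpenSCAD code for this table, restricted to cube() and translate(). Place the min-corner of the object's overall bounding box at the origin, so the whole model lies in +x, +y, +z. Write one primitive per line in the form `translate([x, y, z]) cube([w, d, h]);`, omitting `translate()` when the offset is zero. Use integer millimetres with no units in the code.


// leg_h = 758 - 40 = 718
// apron z = 718 - 74 = 644
translate([0, 0, 718]) cube([1448, 832, 40]);
translate([10, 10, 0]) cube([72, 72, 718]);
translate([1366, 10, 0]) cube([72, 72, 718]);
translate([10, 750, 0]) cube([72, 72, 718]);
translate([1366, 750, 0]) cube([72, 72, 718]);
translate([82, 10, 644]) cube([1284, 72, 74]);
translate([82, 750, 644]) cube([1284, 72, 74]);
translate([10, 82, 644]) cube([72, 668, 74]);
translate([1366, 82, 644]) cube([72, 668, 74]);


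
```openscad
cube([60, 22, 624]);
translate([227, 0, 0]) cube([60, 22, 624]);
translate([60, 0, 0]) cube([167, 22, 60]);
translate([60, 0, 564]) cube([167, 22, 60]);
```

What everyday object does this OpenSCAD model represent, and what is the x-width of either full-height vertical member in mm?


A picture frame. The border width is 60 mm.

Four thin pieces enclosing a rectangular opening — a picture frame. The two full-height stiles are 624 mm tall; the top rail sits at z = 564 and is 60 mm tall, so the border above the opening is 624 − 564 = 60 mm, matching the stile x-width.


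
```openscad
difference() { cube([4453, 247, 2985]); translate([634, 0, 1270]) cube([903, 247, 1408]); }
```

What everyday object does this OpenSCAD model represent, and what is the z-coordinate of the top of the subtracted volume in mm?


A wall with a window opening. The window head height is 2678 mm.

A wall with a rectangular opening subtracted — a window. Sill at z = 1270, opening 1408 mm tall, so the head is at 1270 + 1408 = 2678 mm.


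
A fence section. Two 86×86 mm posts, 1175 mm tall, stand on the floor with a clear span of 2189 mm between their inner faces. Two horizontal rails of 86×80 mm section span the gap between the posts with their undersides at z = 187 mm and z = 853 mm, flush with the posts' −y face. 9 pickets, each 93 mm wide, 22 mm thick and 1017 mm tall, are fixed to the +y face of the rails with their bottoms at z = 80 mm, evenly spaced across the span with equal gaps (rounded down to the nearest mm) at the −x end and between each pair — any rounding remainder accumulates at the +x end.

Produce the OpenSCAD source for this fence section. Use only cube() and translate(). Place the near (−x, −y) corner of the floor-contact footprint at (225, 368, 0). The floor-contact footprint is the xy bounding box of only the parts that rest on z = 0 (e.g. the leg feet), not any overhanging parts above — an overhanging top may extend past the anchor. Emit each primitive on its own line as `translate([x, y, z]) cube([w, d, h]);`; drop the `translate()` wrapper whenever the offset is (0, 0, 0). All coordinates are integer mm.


translate([225, 368, 0]) cube([86, 86, 1175]);
translate([2500, 368, 0]) cube([86, 86, 1175]);
translate([311, 368, 187]) cube([2189, 86, 80]);
translate([311, 368, 853]) cube([2189, 86, 80]);
translate([446, 454, 80]) cube([93, 22, 1017]);
translate([674, 454, 80]) cube([93, 22, 1017]);
translate([902, 454, 80]) cube([93, 22, 1017]);
translate([1130, 454, 80]) cube([93, 22, 1017]);
translate([1358, 454, 80]) cube([93, 22, 1017]);
translate([1586, 454, 80]) cube([93, 22, 1017]);
translate([1814, 454, 80]) cube([93, 22, 1017]);
translate([2042, 454, 80]) cube([93, 22, 1017]);
translate([2270, 454, 80]) cube([93, 22, 1017]);


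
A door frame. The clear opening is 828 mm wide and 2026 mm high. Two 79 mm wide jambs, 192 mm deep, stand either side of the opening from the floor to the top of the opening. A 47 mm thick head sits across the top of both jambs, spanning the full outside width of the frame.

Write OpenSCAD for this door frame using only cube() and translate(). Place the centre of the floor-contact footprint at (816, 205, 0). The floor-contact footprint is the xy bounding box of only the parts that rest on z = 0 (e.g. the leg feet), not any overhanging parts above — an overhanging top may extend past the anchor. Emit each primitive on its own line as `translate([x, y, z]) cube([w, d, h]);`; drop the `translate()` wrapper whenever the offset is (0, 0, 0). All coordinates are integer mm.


translate([323, 109, 0]) cube([79, 192, 2026]);
translate([1230, 109, 0]) cube([79, 192, 2026]);
translate([323, 109, 2026]) cube([986, 192, 47]);


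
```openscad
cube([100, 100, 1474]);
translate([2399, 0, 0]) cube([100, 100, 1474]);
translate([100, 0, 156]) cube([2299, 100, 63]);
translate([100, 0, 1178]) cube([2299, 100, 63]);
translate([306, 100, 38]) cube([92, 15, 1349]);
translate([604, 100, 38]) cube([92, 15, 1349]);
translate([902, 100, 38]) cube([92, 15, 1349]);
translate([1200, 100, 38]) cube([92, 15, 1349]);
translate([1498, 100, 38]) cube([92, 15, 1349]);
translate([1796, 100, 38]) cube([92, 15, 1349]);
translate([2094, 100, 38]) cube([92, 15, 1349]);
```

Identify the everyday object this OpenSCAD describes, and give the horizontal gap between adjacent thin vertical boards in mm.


A fence section. The picket gap is 206 mm.

Two posts, two rails, 7 pickets — a fence section. Span 2299 mm holds 7 pickets of 92 mm with 8 equal gaps: ⌊(2299 − 7·92) / 8⌋ = 206 mm.


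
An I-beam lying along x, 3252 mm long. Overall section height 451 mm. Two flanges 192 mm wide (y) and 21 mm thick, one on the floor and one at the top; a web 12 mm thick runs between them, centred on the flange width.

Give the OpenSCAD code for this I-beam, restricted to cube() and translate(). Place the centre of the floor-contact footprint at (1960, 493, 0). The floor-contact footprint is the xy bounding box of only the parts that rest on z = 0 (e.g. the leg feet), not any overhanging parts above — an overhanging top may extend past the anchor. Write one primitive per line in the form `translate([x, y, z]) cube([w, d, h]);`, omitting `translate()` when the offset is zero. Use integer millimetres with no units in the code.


translate([334, 397, 0]) cube([3252, 192, 21]);
translate([334, 487, 21]) cube([3252, 12, 409]);
translate([334, 397, 430]) cube([3252, 192, 21]);


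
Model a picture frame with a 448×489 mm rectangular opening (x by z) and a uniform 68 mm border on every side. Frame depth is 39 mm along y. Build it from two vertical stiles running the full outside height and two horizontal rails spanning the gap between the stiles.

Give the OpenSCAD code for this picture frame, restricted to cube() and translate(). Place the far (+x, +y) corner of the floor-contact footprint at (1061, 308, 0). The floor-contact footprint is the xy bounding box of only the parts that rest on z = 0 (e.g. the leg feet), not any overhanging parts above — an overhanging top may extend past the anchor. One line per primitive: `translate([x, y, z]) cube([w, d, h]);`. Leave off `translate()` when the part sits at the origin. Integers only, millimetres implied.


translate([477, 269, 0]) cube([68, 39, 625]);
translate([993, 269, 0]) cube([68, 39, 625]);
translate([545, 269, 0]) cube([448, 39, 68]);
translate([545, 269, 557]) cube([448, 39, 68]);


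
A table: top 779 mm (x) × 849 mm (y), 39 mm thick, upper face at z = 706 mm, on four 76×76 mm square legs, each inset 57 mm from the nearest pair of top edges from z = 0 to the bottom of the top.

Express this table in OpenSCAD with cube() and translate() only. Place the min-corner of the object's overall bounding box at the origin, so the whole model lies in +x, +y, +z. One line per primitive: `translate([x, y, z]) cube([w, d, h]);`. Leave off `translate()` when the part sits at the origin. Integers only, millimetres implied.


// leg_h = 706 - 39 = 667
translate([0, 0, 667]) cube([779, 849, 39]);
translate([57, 57, 0]) cube([76, 76, 667]);
translate([646, 57, 0]) cube([76, 76, 667]);
translate([57, 716, 0]) cube([76, 76, 667]);
translate([646, 716, 0]) cube([76, 76, 667]);


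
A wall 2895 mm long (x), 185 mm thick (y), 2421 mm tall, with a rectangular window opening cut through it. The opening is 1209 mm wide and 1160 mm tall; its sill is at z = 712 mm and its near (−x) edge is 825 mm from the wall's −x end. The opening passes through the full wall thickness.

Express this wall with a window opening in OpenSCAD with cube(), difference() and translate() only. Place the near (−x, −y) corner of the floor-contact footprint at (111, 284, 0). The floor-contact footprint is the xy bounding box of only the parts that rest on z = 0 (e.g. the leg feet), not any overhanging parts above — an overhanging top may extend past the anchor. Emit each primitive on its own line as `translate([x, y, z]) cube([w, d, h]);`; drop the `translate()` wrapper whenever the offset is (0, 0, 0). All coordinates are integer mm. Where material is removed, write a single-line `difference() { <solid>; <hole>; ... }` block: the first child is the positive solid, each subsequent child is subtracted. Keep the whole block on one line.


difference() { translate([111, 284, 0]) cube([2895, 185, 2421]); translate([936, 284, 712]) cube([1209, 185, 1160]); }


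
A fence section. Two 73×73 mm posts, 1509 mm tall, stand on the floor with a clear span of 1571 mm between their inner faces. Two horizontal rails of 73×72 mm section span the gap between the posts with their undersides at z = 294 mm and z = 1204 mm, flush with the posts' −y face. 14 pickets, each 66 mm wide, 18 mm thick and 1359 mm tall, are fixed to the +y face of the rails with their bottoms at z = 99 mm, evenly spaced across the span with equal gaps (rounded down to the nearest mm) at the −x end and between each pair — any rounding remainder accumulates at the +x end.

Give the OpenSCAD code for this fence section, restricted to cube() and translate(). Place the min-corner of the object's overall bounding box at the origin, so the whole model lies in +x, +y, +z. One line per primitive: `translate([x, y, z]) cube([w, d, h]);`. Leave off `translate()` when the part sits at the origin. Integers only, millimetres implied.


cube([73, 73, 1509]);
translate([1644, 0, 0]) cube([73, 73, 1509]);
translate([73, 0, 294]) cube([1571, 73, 72]);
translate([73, 0, 1204]) cube([1571, 73, 72]);
translate([116, 73, 99]) cube([66, 18, 1359]);
translate([225, 73, 99]) cube([66, 18, 1359]);
translate([334, 73, 99]) cube([66, 18, 1359]);
translate([443, 73, 99]) cube([66, 18, 1359]);
translate([552, 73, 99]) cube([66, 18, 1359]);
translate([661, 73, 99]) cube([66, 18, 1359]);
translate([770, 73, 99]) cube([66, 18, 1359]);
translate([879, 73, 99]) cube([66, 18, 1359]);
translate([988, 73, 99]) cube([66, 18, 1359]);
translate([1097, 73, 99]) cube([66, 18, 1359]);
translate([1206, 73, 99]) cube([66, 18, 1359]);
translate([1315, 73, 99]) cube([66, 18, 1359]);
translate([1424, 73, 99]) cube([66, 18, 1359]);
translate([1533, 73, 99]) cube([66, 18, 1359]);


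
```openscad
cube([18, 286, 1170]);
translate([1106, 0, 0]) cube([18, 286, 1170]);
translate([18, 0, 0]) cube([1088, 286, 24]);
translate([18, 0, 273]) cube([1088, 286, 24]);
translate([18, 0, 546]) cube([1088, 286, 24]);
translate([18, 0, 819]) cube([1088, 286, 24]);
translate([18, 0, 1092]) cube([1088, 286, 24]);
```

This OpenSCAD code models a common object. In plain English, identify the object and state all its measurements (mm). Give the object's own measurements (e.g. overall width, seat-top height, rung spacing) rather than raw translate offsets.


An open bookshelf. Two side panels, each 18 mm thick, 286 mm deep and 1170 mm tall, stand 1124 mm apart (outside-to-outside). Between them sit 5 shelves, each 24 mm thick and 286 mm deep, spanning the full gap between the sides. The bottom shelf rests on the floor (its underside at z = 0) and the clear gap between one shelf's top and the next shelf's underside is 249 mm.


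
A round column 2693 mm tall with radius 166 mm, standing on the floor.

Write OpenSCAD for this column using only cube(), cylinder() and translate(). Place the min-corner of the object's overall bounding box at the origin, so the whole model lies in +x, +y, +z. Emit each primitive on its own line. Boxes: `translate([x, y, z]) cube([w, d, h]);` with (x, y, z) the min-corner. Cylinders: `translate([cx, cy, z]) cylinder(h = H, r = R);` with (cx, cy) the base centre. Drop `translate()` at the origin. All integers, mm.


translate([166, 166, 0]) cylinder(h = 2693, r = 166);


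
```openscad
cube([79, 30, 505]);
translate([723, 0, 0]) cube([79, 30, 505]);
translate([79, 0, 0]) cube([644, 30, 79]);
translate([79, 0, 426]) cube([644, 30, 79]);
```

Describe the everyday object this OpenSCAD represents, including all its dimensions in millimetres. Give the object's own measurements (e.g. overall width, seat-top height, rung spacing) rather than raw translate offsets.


A rectangular picture frame lying in the x–z plane (depth along y). The opening is 644 mm wide (x) by 347 mm tall (z), surrounded by a border 79 mm wide on all four sides. The frame is 30 mm deep and is made of two full-height vertical stiles with two horizontal rails fitted between them.


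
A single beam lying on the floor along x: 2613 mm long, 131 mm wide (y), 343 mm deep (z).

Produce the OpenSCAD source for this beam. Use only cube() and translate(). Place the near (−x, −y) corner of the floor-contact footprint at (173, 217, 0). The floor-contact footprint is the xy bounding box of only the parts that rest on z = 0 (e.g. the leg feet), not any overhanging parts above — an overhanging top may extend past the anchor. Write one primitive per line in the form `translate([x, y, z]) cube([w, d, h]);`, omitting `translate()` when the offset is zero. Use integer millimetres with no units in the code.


translate([173, 217, 0]) cube([2613, 131, 343]);


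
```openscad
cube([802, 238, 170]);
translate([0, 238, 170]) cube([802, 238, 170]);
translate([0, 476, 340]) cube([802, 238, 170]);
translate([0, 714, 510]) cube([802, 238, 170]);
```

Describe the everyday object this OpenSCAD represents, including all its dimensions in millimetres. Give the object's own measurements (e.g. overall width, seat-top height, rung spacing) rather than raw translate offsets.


A straight staircase of 4 solid steps. Each step is 802 mm wide (x), 238 mm deep (y, the going) and 170 mm tall (the rise). The first step rests on the floor; each subsequent step sits one going further in +y and one rise higher in +z, directly behind and above the previous step with no overlap.


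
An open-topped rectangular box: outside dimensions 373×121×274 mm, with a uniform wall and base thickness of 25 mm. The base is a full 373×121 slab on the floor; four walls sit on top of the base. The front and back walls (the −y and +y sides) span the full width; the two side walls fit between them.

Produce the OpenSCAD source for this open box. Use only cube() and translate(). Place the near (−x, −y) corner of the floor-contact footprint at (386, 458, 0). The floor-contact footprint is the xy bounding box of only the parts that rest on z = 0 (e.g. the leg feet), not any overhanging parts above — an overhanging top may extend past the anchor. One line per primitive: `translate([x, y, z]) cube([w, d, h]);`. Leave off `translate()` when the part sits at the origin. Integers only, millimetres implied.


translate([386, 458, 0]) cube([373, 121, 25]);
translate([386, 458, 25]) cube([373, 25, 249]);
translate([386, 554, 25]) cube([373, 25, 249]);
translate([386, 483, 25]) cube([25, 71, 249]);
translate([734, 483, 25]) cube([25, 71, 249]);


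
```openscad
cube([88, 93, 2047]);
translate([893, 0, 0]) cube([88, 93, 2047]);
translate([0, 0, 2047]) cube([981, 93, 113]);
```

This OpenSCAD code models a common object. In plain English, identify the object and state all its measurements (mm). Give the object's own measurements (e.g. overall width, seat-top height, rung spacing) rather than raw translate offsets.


A door frame. The clear opening is 805 mm wide and 2047 mm high. Two 88 mm wide jambs, 93 mm deep, stand either side of the opening from the floor to the top of the opening. A 113 mm thick head sits across the top of both jambs, spanning the full outside width of the frame.


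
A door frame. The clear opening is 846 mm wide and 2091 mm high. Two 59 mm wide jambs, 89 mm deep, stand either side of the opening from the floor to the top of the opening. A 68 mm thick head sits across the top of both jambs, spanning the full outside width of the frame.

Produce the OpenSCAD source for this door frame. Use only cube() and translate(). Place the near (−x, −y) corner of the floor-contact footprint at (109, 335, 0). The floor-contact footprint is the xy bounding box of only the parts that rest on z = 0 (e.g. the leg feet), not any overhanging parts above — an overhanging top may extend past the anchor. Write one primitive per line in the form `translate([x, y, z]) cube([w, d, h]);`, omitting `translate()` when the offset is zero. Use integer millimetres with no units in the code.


translate([109, 335, 0]) cube([59, 89, 2091]);
translate([1014, 335, 0]) cube([59, 89, 2091]);
translate([109, 335, 2091]) cube([964, 89, 68]);


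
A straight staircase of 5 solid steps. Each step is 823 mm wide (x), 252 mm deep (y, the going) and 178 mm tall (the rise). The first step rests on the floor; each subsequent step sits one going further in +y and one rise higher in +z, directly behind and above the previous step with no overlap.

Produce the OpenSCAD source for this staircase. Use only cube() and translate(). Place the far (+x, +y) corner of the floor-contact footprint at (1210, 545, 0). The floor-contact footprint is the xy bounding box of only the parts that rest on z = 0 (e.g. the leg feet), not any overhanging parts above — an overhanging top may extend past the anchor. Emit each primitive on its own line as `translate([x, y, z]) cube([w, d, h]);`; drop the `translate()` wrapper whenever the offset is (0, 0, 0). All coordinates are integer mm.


translate([387, 293, 0]) cube([823, 252, 178]);
translate([387, 545, 178]) cube([823, 252, 178]);
translate([387, 797, 356]) cube([823, 252, 178]);
translate([387, 1049, 534]) cube([823, 252, 178]);
translate([387, 1301, 712]) cube([823, 252, 178]);


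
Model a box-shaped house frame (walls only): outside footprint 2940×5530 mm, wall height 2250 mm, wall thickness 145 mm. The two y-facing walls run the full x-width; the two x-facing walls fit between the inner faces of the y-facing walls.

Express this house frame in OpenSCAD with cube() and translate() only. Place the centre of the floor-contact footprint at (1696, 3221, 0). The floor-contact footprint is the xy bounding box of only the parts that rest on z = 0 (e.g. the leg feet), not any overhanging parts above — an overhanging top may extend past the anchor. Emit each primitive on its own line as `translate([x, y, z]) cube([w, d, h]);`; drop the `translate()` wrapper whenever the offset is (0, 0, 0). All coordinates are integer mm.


translate([226, 456, 0]) cube([2940, 145, 2250]);
translate([226, 5841, 0]) cube([2940, 145, 2250]);
translate([226, 601, 0]) cube([145, 5240, 2250]);
translate([3021, 601, 0]) cube([145, 5240, 2250]);


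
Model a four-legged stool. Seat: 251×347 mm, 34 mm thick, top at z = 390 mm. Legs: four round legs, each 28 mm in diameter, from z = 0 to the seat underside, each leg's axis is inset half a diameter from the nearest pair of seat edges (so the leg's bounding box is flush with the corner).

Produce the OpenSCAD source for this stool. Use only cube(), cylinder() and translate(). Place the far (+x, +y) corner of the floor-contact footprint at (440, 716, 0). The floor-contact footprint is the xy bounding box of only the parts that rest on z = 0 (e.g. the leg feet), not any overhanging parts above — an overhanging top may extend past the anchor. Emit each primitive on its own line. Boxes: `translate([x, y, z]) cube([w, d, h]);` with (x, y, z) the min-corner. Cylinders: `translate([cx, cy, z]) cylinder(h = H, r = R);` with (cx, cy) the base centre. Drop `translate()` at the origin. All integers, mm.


translate([189, 369, 356]) cube([251, 347, 34]);
translate([203, 383, 0]) cylinder(h = 356, r = 14);
translate([426, 383, 0]) cylinder(h = 356, r = 14);
translate([203, 702, 0]) cylinder(h = 356, r = 14);
translate([426, 702, 0]) cylinder(h = 356, r = 14);


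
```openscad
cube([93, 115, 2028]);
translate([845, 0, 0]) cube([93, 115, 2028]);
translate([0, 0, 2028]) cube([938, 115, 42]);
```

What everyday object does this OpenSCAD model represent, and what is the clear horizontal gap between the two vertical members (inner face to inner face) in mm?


A door frame. The clear opening width is 752 mm.

Two 2028 mm tall posts with a header on top — a door frame. The left jamb is 93 mm wide at x = 0; the right jamb starts at x = 845. The clear opening is 845 − 93 = 752 mm.


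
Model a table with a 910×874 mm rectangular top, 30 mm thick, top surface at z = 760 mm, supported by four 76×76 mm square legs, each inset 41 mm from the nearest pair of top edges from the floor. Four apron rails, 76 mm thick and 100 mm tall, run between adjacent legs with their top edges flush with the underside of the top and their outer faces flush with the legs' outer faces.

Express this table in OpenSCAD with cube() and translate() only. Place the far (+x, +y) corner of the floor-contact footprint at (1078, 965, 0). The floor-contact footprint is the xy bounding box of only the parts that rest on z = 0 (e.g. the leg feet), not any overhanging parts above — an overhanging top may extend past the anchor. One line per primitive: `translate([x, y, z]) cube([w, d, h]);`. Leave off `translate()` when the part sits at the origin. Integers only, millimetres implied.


translate([209, 132, 730]) cube([910, 874, 30]);
translate([250, 173, 0]) cube([76, 76, 730]);
translate([1002, 173, 0]) cube([76, 76, 730]);
translate([250, 889, 0]) cube([76, 76, 730]);
translate([1002, 889, 0]) cube([76, 76, 730]);
translate([326, 173, 630]) cube([676, 76, 100]);
translate([326, 889, 630]) cube([676, 76, 100]);
translate([250, 249, 630]) cube([76, 640, 100]);
translate([1002, 249, 630]) cube([76, 640, 100]);


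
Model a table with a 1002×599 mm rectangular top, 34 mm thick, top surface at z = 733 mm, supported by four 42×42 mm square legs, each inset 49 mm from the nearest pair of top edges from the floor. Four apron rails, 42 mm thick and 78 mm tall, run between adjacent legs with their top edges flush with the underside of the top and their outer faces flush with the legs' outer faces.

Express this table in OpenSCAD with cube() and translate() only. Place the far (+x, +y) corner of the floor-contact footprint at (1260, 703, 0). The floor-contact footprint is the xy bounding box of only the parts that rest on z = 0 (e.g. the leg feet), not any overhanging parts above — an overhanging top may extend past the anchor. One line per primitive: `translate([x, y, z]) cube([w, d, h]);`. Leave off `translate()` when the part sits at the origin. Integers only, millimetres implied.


// leg_h = 733 - 34 = 699
// apron z = 699 - 78 = 621
translate([307, 153, 699]) cube([1002, 599, 34]);
translate([356, 202, 0]) cube([42, 42, 699]);
translate([1218, 202, 0]) cube([42, 42, 699]);
translate([356, 661, 0]) cube([42, 42, 699]);
translate([1218, 661, 0]) cube([42, 42, 699]);
translate([398, 202, 621]) cube([820, 42, 78]);
translate([398, 661, 621]) cube([820, 42, 78]);
translate([356, 244, 621]) cube([42, 417, 78]);
translate([1218, 244, 621]) cube([42, 417, 78]);


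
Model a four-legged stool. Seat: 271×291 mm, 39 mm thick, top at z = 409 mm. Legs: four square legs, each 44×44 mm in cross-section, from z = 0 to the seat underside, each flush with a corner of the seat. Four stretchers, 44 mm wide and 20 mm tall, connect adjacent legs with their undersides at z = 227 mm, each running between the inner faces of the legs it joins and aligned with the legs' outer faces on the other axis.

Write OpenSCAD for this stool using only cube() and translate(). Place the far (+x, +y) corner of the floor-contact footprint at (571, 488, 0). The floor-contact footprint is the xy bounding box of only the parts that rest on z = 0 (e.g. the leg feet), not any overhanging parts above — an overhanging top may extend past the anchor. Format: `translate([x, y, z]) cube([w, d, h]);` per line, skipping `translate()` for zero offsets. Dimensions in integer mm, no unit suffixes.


// leg_h = 409 - 39 = 370
// stretcher span = 271 - 2*44 = 183
translate([300, 197, 370]) cube([271, 291, 39]);
translate([300, 197, 0]) cube([44, 44, 370]);
translate([527, 197, 0]) cube([44, 44, 370]);
translate([300, 444, 0]) cube([44, 44, 370]);
translate([527, 444, 0]) cube([44, 44, 370]);
translate([344, 197, 227]) cube([183, 44, 20]);
translate([344, 444, 227]) cube([183, 44, 20]);
translate([300, 241, 227]) cube([44, 203, 20]);
translate([527, 241, 227]) cube([44, 203, 20]);


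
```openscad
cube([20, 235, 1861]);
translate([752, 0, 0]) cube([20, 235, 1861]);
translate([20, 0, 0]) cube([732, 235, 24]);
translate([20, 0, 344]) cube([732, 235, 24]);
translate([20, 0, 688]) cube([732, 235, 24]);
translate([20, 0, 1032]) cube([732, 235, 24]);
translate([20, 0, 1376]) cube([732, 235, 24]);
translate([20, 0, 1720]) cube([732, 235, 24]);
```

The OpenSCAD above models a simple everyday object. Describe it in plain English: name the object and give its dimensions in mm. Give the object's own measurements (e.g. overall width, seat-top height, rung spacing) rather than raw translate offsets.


An open bookshelf. Two side panels, each 20 mm thick, 235 mm deep and 1861 mm tall, stand 772 mm apart (outside-to-outside). Between them sit 6 shelves, each 24 mm thick and 235 mm deep, spanning the full gap between the sides. The bottom shelf rests on the floor (its underside at z = 0) and the clear gap between one shelf's top and the next shelf's underside is 320 mm.


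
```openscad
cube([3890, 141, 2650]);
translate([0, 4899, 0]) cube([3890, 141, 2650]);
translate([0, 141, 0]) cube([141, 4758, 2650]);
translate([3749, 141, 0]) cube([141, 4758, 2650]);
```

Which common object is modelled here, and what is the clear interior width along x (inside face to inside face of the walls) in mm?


A house (or room) frame. The interior width is 3608 mm.

Four 2650 mm walls enclosing a rectangle with no floor or roof — a room or house frame. Outside width is 3890 mm and wall thickness is 141 mm, so the interior width is 3890 − 2 × 141 = 3608 mm.


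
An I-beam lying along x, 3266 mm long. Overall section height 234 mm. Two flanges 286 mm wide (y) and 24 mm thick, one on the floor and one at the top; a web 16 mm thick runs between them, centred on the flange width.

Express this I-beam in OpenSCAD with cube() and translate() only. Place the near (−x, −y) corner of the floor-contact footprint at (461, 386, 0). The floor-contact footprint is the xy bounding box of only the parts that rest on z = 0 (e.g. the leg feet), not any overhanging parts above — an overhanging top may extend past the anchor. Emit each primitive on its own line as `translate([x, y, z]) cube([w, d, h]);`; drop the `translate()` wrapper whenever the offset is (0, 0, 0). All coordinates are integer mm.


translate([461, 386, 0]) cube([3266, 286, 24]);
translate([461, 521, 24]) cube([3266, 16, 186]);
translate([461, 386, 210]) cube([3266, 286, 24]);


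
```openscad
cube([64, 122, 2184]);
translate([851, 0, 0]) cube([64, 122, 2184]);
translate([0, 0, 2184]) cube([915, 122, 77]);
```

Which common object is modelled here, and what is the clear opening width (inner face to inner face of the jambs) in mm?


A door frame. The clear opening width is 787 mm.

Two 2184 mm tall posts with a header on top — a door frame. The left jamb is 64 mm wide at x = 0; the right jamb starts at x = 851. The clear opening is 851 − 64 = 787 mm.


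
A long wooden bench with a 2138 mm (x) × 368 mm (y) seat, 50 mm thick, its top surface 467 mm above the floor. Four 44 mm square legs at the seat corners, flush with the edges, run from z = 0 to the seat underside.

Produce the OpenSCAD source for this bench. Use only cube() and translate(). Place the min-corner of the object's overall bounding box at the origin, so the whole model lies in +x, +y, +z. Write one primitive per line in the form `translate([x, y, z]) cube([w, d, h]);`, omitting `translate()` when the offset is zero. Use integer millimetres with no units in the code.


translate([0, 0, 417]) cube([2138, 368, 50]);
cube([44, 44, 417]);
translate([0, 324, 0]) cube([44, 44, 417]);
translate([2094, 0, 0]) cube([44, 44, 417]);
translate([2094, 324, 0]) cube([44, 44, 417]);


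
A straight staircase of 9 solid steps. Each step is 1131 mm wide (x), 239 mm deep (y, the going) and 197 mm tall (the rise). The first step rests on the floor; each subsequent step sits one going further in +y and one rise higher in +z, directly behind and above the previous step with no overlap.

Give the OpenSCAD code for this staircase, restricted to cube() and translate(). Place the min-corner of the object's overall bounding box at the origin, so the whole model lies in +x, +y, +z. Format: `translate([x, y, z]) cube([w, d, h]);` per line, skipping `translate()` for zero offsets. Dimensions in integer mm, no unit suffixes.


cube([1131, 239, 197]);
translate([0, 239, 197]) cube([1131, 239, 197]);
translate([0, 478, 394]) cube([1131, 239, 197]);
translate([0, 717, 591]) cube([1131, 239, 197]);
translate([0, 956, 788]) cube([1131, 239, 197]);
translate([0, 1195, 985]) cube([1131, 239, 197]);
translate([0, 1434, 1182]) cube([1131, 239, 197]);
translate([0, 1673, 1379]) cube([1131, 239, 197]);
translate([0, 1912, 1576]) cube([1131, 239, 197]);


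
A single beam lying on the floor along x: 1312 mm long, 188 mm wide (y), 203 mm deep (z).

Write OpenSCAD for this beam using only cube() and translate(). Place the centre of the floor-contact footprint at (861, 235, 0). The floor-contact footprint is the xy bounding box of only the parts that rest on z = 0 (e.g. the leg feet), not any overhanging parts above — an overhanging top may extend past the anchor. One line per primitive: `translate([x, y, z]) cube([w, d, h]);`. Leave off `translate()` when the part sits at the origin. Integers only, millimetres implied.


translate([205, 141, 0]) cube([1312, 188, 203]);


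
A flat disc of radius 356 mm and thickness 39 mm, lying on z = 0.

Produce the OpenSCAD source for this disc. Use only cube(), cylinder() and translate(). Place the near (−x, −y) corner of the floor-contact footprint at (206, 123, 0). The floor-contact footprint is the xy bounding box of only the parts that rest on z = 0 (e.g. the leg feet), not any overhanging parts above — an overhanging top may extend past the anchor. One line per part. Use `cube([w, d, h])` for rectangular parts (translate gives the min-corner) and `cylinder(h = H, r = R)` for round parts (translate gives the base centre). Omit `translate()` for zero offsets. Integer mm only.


translate([562, 479, 0]) cylinder(h = 39, r = 356);


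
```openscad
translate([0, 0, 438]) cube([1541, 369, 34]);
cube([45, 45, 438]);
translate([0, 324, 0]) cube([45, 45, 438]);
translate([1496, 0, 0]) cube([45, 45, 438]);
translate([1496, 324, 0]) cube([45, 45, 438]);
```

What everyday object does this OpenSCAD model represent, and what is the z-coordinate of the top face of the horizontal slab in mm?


A bench. The seat-top height is 472 mm.

A long slab on four corner posts — a bench. The slab sits at z = 438 with thickness 34, so the top is 438 + 34 = 472 mm.


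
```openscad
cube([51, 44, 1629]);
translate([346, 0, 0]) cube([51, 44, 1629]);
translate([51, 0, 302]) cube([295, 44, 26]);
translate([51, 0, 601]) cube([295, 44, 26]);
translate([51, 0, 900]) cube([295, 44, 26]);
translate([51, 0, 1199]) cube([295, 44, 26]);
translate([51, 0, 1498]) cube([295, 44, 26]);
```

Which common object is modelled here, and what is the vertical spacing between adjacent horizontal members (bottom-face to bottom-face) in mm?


A ladder. The rung spacing is 299 mm.

Two tall 51×44 posts with 5 short bars between them — a ladder. Adjacent rungs sit at z = 302 and z = 601, so the spacing is 601 − 302 = 299 mm.


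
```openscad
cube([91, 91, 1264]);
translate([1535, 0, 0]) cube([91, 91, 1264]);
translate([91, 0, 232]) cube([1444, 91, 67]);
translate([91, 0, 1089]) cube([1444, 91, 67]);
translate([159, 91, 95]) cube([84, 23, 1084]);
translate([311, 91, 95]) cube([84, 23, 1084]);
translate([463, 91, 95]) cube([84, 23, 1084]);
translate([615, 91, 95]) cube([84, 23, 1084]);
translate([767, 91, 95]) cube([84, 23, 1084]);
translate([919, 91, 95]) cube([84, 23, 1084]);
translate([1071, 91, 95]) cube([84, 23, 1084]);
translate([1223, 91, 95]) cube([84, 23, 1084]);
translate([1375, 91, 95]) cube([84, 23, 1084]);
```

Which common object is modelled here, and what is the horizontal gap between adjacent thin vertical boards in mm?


A fence section. The picket gap is 68 mm.

Two posts, two rails, 9 pickets — a fence section. Span 1444 mm holds 9 pickets of 84 mm with 10 equal gaps: ⌊(1444 − 9·84) / 10⌋ = 68 mm.


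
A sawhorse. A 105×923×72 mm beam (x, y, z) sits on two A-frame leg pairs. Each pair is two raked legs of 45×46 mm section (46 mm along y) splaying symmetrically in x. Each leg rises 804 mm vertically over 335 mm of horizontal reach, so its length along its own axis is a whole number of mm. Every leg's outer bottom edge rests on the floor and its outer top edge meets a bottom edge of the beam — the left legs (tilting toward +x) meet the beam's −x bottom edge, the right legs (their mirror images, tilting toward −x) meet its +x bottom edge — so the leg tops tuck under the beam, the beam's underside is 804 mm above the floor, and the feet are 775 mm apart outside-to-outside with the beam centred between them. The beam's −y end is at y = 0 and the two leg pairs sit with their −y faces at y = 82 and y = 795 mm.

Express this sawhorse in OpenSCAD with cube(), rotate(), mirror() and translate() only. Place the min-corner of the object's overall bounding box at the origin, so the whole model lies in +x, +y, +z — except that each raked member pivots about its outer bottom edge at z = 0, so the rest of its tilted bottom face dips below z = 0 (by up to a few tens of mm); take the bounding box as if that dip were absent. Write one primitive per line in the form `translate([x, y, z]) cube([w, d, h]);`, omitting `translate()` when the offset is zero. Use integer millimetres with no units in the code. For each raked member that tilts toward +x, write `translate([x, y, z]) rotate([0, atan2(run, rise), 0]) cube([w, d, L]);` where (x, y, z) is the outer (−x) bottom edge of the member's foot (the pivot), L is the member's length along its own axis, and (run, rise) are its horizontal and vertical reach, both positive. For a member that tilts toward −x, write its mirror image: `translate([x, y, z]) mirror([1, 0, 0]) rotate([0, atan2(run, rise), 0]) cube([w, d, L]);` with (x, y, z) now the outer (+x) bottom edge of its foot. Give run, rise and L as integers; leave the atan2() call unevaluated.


translate([335, 0, 804]) cube([105, 923, 72]);
translate([0, 82, 0]) rotate([0, atan2(335, 804), 0]) cube([45, 46, 871]);
translate([775, 82, 0]) mirror([1, 0, 0]) rotate([0, atan2(335, 804), 0]) cube([45, 46, 871]);
translate([0, 795, 0]) rotate([0, atan2(335, 804), 0]) cube([45, 46, 871]);
translate([775, 795, 0]) mirror([1, 0, 0]) rotate([0, atan2(335, 804), 0]) cube([45, 46, 871]);


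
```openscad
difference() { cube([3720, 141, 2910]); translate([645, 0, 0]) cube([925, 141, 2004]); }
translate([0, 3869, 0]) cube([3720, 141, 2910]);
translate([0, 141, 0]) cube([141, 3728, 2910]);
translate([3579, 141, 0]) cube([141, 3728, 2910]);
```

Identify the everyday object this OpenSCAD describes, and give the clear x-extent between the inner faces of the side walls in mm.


A single room. The interior width is 3438 mm.

Four walls enclosing a rectangle with a door in the front wall — a room. Outside width 3720 minus two 141 mm walls gives 3438 mm.


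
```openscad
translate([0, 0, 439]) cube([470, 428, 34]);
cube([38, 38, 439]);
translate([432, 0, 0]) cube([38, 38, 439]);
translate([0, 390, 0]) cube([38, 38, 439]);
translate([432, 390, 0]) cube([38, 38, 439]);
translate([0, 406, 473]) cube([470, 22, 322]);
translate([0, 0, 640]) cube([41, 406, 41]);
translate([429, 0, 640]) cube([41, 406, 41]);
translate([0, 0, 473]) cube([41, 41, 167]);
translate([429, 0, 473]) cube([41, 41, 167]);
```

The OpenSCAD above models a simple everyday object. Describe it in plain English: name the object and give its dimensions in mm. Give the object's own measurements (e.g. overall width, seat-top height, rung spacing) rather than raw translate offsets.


A chair. The seat is a 470×428×34 mm slab with its top at z = 473 mm, on four 38×38 mm corner legs (flush with the seat edges, standing on z = 0). A flat backrest 22 mm thick, 322 mm tall, spans the full seat width and rises from the seat top along its +y edge, rear face flush with the rear of the seat. Two armrests of 41×41 mm section run along each side from the seat's front edge to the front of the backrest, top faces 208 mm above the seat top and outer faces flush with the seat's x-edges; a 41×41 mm post under the front of each armrest stands on the seat at the front corner.


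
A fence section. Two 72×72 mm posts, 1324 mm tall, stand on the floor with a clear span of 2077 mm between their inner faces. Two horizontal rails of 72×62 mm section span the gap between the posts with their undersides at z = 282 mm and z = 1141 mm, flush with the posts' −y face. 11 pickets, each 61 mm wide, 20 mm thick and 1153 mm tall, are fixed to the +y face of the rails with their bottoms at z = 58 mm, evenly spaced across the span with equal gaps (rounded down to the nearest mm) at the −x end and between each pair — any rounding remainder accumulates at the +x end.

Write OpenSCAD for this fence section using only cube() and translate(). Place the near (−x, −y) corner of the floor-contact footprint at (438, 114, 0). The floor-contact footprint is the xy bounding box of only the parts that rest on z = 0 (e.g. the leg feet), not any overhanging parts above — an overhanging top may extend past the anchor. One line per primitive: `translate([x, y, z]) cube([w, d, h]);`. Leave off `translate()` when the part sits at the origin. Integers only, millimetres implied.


translate([438, 114, 0]) cube([72, 72, 1324]);
translate([2587, 114, 0]) cube([72, 72, 1324]);
translate([510, 114, 282]) cube([2077, 72, 62]);
translate([510, 114, 1141]) cube([2077, 72, 62]);
translate([627, 186, 58]) cube([61, 20, 1153]);
translate([805, 186, 58]) cube([61, 20, 1153]);
translate([983, 186, 58]) cube([61, 20, 1153]);
translate([1161, 186, 58]) cube([61, 20, 1153]);
translate([1339, 186, 58]) cube([61, 20, 1153]);
translate([1517, 186, 58]) cube([61, 20, 1153]);
translate([1695, 186, 58]) cube([61, 20, 1153]);
translate([1873, 186, 58]) cube([61, 20, 1153]);
translate([2051, 186, 58]) cube([61, 20, 1153]);
translate([2229, 186, 58]) cube([61, 20, 1153]);
translate([2407, 186, 58]) cube([61, 20, 1153]);
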